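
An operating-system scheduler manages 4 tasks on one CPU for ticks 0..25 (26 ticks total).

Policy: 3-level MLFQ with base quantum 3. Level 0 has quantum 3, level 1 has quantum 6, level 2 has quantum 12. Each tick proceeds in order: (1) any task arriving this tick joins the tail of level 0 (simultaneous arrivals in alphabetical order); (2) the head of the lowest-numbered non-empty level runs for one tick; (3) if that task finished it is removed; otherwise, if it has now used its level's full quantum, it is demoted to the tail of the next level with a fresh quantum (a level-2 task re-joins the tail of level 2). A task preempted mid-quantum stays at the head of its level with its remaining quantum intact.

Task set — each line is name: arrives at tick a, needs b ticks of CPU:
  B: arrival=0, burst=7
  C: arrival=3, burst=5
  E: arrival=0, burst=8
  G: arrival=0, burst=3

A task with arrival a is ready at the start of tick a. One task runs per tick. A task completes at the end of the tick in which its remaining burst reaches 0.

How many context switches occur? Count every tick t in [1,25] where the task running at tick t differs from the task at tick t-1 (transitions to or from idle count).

t=0: L0/L1/L2 = BEG/-/- → run B
t=1: L0/L1/L2 = BEG/-/- → run B
t=2: L0/L1/L2 = BEG/-/- → run B
t=3: L0/L1/L2 = EGC/B/- → run E
t=4: L0/L1/L2 = EGC/B/- → run E
t=5: L0/L1/L2 = EGC/B/- → run E
t=6: L0/L1/L2 = GC/BE/- → run G
t=7: L0/L1/L2 = GC/BE/- → run G
t=8: L0/L1/L2 = GC/BE/- → run G
t=9: L0/L1/L2 = C/BE/- → run C
t=10: L0/L1/L2 = C/BE/- → run C
t=11: L0/L1/L2 = C/BE/- → run C
t=12: L0/L1/L2 = -/BEC/- → run B
t=13: L0/L1/L2 = -/BEC/- → run B
t=14: L0/L1/L2 = -/BEC/- → run B
t=15: L0/L1/L2 = -/BEC/- → run B
t=16: L0/L1/L2 = -/EC/- → run E
t=17: L0/L1/L2 = -/EC/- → run E
t=18: L0/L1/L2 = -/EC/- → run E
t=19: L0/L1/L2 = -/EC/- → run E
t=20: L0/L1/L2 = -/EC/- → run E
t=21: L0/L1/L2 = -/C/- → run C
t=22: L0/L1/L2 = -/C/- → run C
t=23: (idle)
t=24: (idle)
t=25: (idle)

context switches = 7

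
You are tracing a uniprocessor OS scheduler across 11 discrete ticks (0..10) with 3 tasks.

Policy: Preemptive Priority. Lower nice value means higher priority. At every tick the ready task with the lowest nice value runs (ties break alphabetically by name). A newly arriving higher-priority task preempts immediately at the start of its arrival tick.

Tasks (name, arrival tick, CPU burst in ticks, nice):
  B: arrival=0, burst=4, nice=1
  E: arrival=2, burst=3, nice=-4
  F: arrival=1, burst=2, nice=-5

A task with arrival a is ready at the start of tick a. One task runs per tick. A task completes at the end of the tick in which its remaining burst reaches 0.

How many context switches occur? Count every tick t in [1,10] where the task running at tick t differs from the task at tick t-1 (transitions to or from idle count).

context switches = 4

t=0: ready={B} → run B
t=1: ready={B,F} → run F
t=2: ready={B,E,F} → run F
t=3: ready={B,E} → run E
t=4: ready={B,E} → run E
t=5: ready={B,E} → run E
t=6: ready={B} → run B
t=7: ready={B} → run B
t=8: ready={B} → run B
t=9: (idle)
t=10: (idle)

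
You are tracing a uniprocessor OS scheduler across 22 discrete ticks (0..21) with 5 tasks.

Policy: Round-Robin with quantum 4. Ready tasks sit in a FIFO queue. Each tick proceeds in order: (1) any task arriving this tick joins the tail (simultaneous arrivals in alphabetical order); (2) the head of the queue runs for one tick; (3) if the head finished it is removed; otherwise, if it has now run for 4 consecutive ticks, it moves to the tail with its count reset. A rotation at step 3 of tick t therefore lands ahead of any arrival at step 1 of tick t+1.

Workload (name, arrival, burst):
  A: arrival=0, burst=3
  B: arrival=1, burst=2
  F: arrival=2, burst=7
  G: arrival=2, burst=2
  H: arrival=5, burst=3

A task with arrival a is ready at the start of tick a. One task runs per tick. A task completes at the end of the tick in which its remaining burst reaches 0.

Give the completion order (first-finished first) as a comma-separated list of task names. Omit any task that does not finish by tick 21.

t=0: queue=[A] q_used=0 → run A
t=1: queue=[A,B] q_used=1 → run A
t=2: queue=[A,B,F,G] q_used=2 → run A
t=3: queue=[B,F,G] q_used=0 → run B
t=4: queue=[B,F,G] q_used=1 → run B
t=5: queue=[F,G,H] q_used=0 → run F
t=6: queue=[F,G,H] q_used=1 → run F
t=7: queue=[F,G,H] q_used=2 → run F
t=8: queue=[F,G,H] q_used=3 → run F
t=9: queue=[G,H,F] q_used=0 → run G
t=10: queue=[G,H,F] q_used=1 → run G
t=11: queue=[H,F] q_used=0 → run H
t=12: queue=[H,F] q_used=1 → run H
t=13: queue=[H,F] q_used=2 → run H
t=14: queue=[F] q_used=0 → run F
t=15: queue=[F] q_used=1 → run F
t=16: queue=[F] q_used=2 → run F
t=17: (idle)
t=18: (idle)
t=19: (idle)
t=20: (idle)
t=21: (idle)

completion order = A, B, G, H, F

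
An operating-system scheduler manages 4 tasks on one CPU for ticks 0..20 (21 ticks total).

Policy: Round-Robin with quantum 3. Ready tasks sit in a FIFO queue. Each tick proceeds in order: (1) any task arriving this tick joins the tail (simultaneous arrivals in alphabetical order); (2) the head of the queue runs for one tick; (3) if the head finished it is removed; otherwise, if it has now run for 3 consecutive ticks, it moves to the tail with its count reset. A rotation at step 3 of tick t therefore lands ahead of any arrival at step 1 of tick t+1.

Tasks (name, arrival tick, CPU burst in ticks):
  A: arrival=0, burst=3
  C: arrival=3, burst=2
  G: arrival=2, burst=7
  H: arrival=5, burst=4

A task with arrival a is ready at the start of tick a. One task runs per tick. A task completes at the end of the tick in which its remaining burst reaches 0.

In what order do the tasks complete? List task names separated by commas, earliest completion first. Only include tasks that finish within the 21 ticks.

completion order = A, C, H, G

t=0: queue=[A] q_used=0 → run A
t=1: queue=[A] q_used=1 → run A
t=2: queue=[A,G] q_used=2 → run A
t=3: queue=[G,C] q_used=0 → run G
t=4: queue=[G,C] q_used=1 → run G
t=5: queue=[G,C,H] q_used=2 → run G
t=6: queue=[C,H,G] q_used=0 → run C
t=7: queue=[C,H,G] q_used=1 → run C
t=8: queue=[H,G] q_used=0 → run H
t=9: queue=[H,G] q_used=1 → run H
t=10: queue=[H,G] q_used=2 → run H
t=11: queue=[G,H] q_used=0 → run G
t=12: queue=[G,H] q_used=1 → run G
t=13: queue=[G,H] q_used=2 → run G
t=14: queue=[H,G] q_used=0 → run H
t=15: queue=[G] q_used=0 → run G
t=16: (idle)
t=17: (idle)
t=18: (idle)
t=19: (idle)
t=20: (idle)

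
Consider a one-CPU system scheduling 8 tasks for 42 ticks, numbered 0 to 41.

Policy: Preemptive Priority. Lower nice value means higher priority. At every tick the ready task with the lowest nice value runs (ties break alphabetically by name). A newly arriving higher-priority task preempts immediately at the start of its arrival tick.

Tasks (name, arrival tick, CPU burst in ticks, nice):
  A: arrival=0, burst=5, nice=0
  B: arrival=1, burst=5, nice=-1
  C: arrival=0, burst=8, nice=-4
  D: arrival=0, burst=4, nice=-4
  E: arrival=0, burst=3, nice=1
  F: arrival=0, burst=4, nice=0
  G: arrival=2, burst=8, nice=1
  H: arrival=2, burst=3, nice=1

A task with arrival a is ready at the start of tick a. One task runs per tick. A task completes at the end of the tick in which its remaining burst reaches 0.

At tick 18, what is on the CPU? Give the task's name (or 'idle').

t=0: ready={A,C,D,E,F} → run C
t=1: ready={A,B,C,D,E,F} → run C
t=2: ready={A,B,C,D,E,F,G,H} → run C
t=3: ready={A,B,C,D,E,F,G,H} → run C
t=4: ready={A,B,C,D,E,F,G,H} → run C
t=5: ready={A,B,C,D,E,F,G,H} → run C
t=6: ready={A,B,C,D,E,F,G,H} → run C
t=7: ready={A,B,C,D,E,F,G,H} → run C
t=8: ready={A,B,D,E,F,G,H} → run D
t=9: ready={A,B,D,E,F,G,H} → run D
t=10: ready={A,B,D,E,F,G,H} → run D
t=11: ready={A,B,D,E,F,G,H} → run D
t=12: ready={A,B,E,F,G,H} → run B
t=13: ready={A,B,E,F,G,H} → run B
t=14: ready={A,B,E,F,G,H} → run B
t=15: ready={A,B,E,F,G,H} → run B
t=16: ready={A,B,E,F,G,H} → run B
t=17: ready={A,E,F,G,H} → run A
t=18: ready={A,E,F,G,H} → run A
t=19: ready={A,E,F,G,H} → run A
t=20: ready={A,E,F,G,H} → run A
t=21: ready={A,E,F,G,H} → run A
t=22: ready={E,F,G,H} → run F
t=23: ready={E,F,G,H} → run F
t=24: ready={E,F,G,H} → run F
t=25: ready={E,F,G,H} → run F
t=26: ready={E,G,H} → run E
t=27: ready={E,G,H} → run E
t=28: ready={E,G,H} → run E
t=29: ready={G,H} → run G
t=30: ready={G,H} → run G
t=31: ready={G,H} → run G
t=32: ready={G,H} → run G
t=33: ready={G,H} → run G
t=34: ready={G,H} → run G
t=35: ready={G,H} → run G
t=36: ready={G,H} → run G
t=37: ready={H} → run H
t=38: ready={H} → run H
t=39: ready={H} → run H
t=40: (idle)
t=41: (idle)

running at tick 18 = A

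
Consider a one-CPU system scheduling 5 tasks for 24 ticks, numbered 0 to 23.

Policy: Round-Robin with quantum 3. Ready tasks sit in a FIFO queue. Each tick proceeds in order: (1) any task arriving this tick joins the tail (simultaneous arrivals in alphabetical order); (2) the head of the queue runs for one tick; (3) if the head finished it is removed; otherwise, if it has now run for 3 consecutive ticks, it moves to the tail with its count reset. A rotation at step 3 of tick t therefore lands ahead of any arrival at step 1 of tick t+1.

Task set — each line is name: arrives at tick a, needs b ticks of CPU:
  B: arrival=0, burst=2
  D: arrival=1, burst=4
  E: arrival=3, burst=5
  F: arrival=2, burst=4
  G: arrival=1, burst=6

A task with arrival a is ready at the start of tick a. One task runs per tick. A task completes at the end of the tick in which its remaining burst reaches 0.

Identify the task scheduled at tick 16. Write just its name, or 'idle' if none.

t=0: queue=[B] q_used=0 → run B
t=1: queue=[B,D,G] q_used=1 → run B
t=2: queue=[D,G,F] q_used=0 → run D
t=3: queue=[D,G,F,E] q_used=1 → run D
t=4: queue=[D,G,F,E] q_used=2 → run D
t=5: queue=[G,F,E,D] q_used=0 → run G
t=6: queue=[G,F,E,D] q_used=1 → run G
t=7: queue=[G,F,E,D] q_used=2 → run G
t=8: queue=[F,E,D,G] q_used=0 → run F
t=9: queue=[F,E,D,G] q_used=1 → run F
t=10: queue=[F,E,D,G] q_used=2 → run F
t=11: queue=[E,D,G,F] q_used=0 → run E
t=12: queue=[E,D,G,F] q_used=1 → run E
t=13: queue=[E,D,G,F] q_used=2 → run E
t=14: queue=[D,G,F,E] q_used=0 → run D
t=15: queue=[G,F,E] q_used=0 → run G
t=16: queue=[G,F,E] q_used=1 → run G
t=17: queue=[G,F,E] q_used=2 → run G
t=18: queue=[F,E] q_used=0 → run F
t=19: queue=[E] q_used=0 → run E
t=20: queue=[E] q_used=1 → run E
t=21: (idle)
t=22: (idle)
t=23: (idle)

running at tick 16 = G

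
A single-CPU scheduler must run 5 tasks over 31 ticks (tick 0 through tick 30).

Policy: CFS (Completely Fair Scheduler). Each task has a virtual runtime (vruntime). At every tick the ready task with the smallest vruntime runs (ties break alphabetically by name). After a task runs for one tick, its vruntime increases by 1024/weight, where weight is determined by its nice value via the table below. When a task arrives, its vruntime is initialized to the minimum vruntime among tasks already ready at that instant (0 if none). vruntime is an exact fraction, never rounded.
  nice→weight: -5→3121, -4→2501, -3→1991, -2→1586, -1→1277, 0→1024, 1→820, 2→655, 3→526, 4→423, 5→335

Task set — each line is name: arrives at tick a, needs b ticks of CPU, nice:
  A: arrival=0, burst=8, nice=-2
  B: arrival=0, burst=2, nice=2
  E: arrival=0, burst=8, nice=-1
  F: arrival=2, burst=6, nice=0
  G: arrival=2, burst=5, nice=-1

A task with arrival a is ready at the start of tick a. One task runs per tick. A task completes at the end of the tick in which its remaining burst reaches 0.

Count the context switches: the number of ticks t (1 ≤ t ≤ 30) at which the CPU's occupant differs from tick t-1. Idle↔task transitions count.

context switches = 28

t=0: vr[A=0 B=0 E=0] → run A
t=1: vr[A=512/793 B=0 E=0] → run B
t=2: vr[A=512/793 B=1024/655 E=0 F=0 G=0] → run E
t=3: vr[A=512/793 B=1024/655 E=1024/1277 F=0 G=0] → run F
t=4: vr[A=512/793 B=1024/655 E=1024/1277 F=1 G=0] → run G
t=5: vr[A=512/793 B=1024/655 E=1024/1277 F=1 G=1024/1277] → run A
t=6: vr[A=1024/793 B=1024/655 E=1024/1277 F=1 G=1024/1277] → run E
t=7: vr[A=1024/793 B=1024/655 E=2048/1277 F=1 G=1024/1277] → run G
t=8: vr[A=1024/793 B=1024/655 E=2048/1277 F=1 G=2048/1277] → run F
t=9: vr[A=1024/793 B=1024/655 E=2048/1277 F=2 G=2048/1277] → run A
t=10: vr[A=1536/793 B=1024/655 E=2048/1277 F=2 G=2048/1277] → run B
t=11: vr[A=1536/793 E=2048/1277 F=2 G=2048/1277] → run E
t=12: vr[A=1536/793 E=3072/1277 F=2 G=2048/1277] → run G
t=13: vr[A=1536/793 E=3072/1277 F=2 G=3072/1277] → run A
t=14: vr[A=2048/793 E=3072/1277 F=2 G=3072/1277] → run F
t=15: vr[A=2048/793 E=3072/1277 F=3 G=3072/1277] → run E
t=16: vr[A=2048/793 E=4096/1277 F=3 G=3072/1277] → run G
t=17: vr[A=2048/793 E=4096/1277 F=3 G=4096/1277] → run A
t=18: vr[A=2560/793 E=4096/1277 F=3 G=4096/1277] → run F
t=19: vr[A=2560/793 E=4096/1277 F=4 G=4096/1277] → run E
t=20: vr[A=2560/793 E=5120/1277 F=4 G=4096/1277] → run G
t=21: vr[A=2560/793 E=5120/1277 F=4] → run A
t=22: vr[A=3072/793 E=5120/1277 F=4] → run A
t=23: vr[A=3584/793 E=5120/1277 F=4] → run F
t=24: vr[A=3584/793 E=5120/1277 F=5] → run E
t=25: vr[A=3584/793 E=6144/1277 F=5] → run A
t=26: vr[E=6144/1277 F=5] → run E
t=27: vr[E=7168/1277 F=5] → run F
t=28: vr[E=7168/1277] → run E
t=29: (idle)
t=30: (idle)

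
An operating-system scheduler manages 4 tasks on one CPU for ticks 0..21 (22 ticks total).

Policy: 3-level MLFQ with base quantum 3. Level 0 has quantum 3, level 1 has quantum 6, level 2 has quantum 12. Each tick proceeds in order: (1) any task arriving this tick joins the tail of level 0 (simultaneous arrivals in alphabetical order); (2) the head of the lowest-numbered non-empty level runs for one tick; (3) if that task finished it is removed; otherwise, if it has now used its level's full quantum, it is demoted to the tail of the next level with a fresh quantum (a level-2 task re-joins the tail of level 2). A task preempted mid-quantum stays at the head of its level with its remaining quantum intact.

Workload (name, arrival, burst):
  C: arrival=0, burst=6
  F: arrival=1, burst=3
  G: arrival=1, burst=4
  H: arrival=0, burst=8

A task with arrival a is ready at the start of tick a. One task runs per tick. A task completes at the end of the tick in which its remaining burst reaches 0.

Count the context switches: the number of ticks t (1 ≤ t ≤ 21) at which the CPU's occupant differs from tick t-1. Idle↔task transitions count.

context switches = 7

t=0: L0/L1/L2 = CH/-/- → run C
t=1: L0/L1/L2 = CHFG/-/- → run C
t=2: L0/L1/L2 = CHFG/-/- → run C
t=3: L0/L1/L2 = HFG/C/- → run H
t=4: L0/L1/L2 = HFG/C/- → run H
t=5: L0/L1/L2 = HFG/C/- → run H
t=6: L0/L1/L2 = FG/CH/- → run F
t=7: L0/L1/L2 = FG/CH/- → run F
t=8: L0/L1/L2 = FG/CH/- → run F
t=9: L0/L1/L2 = G/CH/- → run G
t=10: L0/L1/L2 = G/CH/- → run G
t=11: L0/L1/L2 = G/CH/- → run G
t=12: L0/L1/L2 = -/CHG/- → run C
t=13: L0/L1/L2 = -/CHG/- → run C
t=14: L0/L1/L2 = -/CHG/- → run C
t=15: L0/L1/L2 = -/HG/- → run H
t=16: L0/L1/L2 = -/HG/- → run H
t=17: L0/L1/L2 = -/HG/- → run H
t=18: L0/L1/L2 = -/HG/- → run H
t=19: L0/L1/L2 = -/HG/- → run H
t=20: L0/L1/L2 = -/G/- → run G
t=21: (idle)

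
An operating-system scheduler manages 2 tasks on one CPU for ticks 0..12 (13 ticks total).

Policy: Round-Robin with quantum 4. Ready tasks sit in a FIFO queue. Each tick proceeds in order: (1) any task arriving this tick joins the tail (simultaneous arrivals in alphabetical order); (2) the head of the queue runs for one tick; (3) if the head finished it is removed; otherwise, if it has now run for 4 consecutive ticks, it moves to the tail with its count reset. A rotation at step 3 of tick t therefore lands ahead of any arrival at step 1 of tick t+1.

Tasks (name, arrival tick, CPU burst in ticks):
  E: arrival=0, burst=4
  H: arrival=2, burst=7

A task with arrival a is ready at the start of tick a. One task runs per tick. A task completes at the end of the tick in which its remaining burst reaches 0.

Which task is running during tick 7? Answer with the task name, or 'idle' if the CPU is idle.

running at tick 7 = H

t=0: queue=[E] q_used=0 → run E
t=1: queue=[E] q_used=1 → run E
t=2: queue=[E,H] q_used=2 → run E
t=3: queue=[E,H] q_used=3 → run E
t=4: queue=[H] q_used=0 → run H
t=5: queue=[H] q_used=1 → run H
t=6: queue=[H] q_used=2 → run H
t=7: queue=[H] q_used=3 → run H
t=8: queue=[H] q_used=0 → run H
t=9: queue=[H] q_used=1 → run H
t=10: queue=[H] q_used=2 → run H
t=11: (idle)
t=12: (idle)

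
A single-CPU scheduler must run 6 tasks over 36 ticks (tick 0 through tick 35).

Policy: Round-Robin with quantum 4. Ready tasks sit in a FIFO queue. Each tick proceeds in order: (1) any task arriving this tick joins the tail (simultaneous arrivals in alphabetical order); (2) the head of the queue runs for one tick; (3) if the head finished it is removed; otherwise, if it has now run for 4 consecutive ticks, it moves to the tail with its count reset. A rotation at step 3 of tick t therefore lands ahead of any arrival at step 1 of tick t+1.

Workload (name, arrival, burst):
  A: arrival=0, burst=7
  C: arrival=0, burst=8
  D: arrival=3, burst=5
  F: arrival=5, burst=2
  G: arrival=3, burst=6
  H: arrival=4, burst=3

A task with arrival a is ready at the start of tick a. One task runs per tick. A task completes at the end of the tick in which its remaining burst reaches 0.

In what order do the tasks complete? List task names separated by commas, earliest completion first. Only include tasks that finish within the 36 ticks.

t=0: queue=[A,C] q_used=0 → run A
t=1: queue=[A,C] q_used=1 → run A
t=2: queue=[A,C] q_used=2 → run A
t=3: queue=[A,C,D,G] q_used=3 → run A
t=4: queue=[C,D,G,A,H] q_used=0 → run C
t=5: queue=[C,D,G,A,H,F] q_used=1 → run C
t=6: queue=[C,D,G,A,H,F] q_used=2 → run C
t=7: queue=[C,D,G,A,H,F] q_used=3 → run C
t=8: queue=[D,G,A,H,F,C] q_used=0 → run D
t=9: queue=[D,G,A,H,F,C] q_used=1 → run D
t=10: queue=[D,G,A,H,F,C] q_used=2 → run D
t=11: queue=[D,G,A,H,F,C] q_used=3 → run D
t=12: queue=[G,A,H,F,C,D] q_used=0 → run G
t=13: queue=[G,A,H,F,C,D] q_used=1 → run G
t=14: queue=[G,A,H,F,C,D] q_used=2 → run G
t=15: queue=[G,A,H,F,C,D] q_used=3 → run G
t=16: queue=[A,H,F,C,D,G] q_used=0 → run A
t=17: queue=[A,H,F,C,D,G] q_used=1 → run A
t=18: queue=[A,H,F,C,D,G] q_used=2 → run A
t=19: queue=[H,F,C,D,G] q_used=0 → run H
t=20: queue=[H,F,C,D,G] q_used=1 → run H
t=21: queue=[H,F,C,D,G] q_used=2 → run H
t=22: queue=[F,C,D,G] q_used=0 → run F
t=23: queue=[F,C,D,G] q_used=1 → run F
t=24: queue=[C,D,G] q_used=0 → run C
t=25: queue=[C,D,G] q_used=1 → run C
t=26: queue=[C,D,G] q_used=2 → run C
t=27: queue=[C,D,G] q_used=3 → run C
t=28: queue=[D,G] q_used=0 → run D
t=29: queue=[G] q_used=0 → run G
t=30: queue=[G] q_used=1 → run G
t=31: (idle)
t=32: (idle)
t=33: (idle)
t=34: (idle)
t=35: (idle)

completion order = A, H, F, C, D, G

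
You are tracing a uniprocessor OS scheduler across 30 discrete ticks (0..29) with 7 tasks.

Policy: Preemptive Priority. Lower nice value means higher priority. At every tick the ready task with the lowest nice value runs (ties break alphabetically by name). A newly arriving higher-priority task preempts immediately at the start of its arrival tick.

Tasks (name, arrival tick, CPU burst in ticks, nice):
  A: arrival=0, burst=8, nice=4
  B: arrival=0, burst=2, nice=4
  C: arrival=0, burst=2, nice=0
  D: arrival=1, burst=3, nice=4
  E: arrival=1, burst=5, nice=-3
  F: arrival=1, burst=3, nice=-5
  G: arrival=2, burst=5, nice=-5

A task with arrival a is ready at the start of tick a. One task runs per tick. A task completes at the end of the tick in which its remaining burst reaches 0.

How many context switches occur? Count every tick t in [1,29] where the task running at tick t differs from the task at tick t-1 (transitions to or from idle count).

context switches = 8

t=0: ready={A,B,C} → run C
t=1: ready={A,B,C,D,E,F} → run F
t=2: ready={A,B,C,D,E,F,G} → run F
t=3: ready={A,B,C,D,E,F,G} → run F
t=4: ready={A,B,C,D,E,G} → run G
t=5: ready={A,B,C,D,E,G} → run G
t=6: ready={A,B,C,D,E,G} → run G
t=7: ready={A,B,C,D,E,G} → run G
t=8: ready={A,B,C,D,E,G} → run G
t=9: ready={A,B,C,D,E} → run E
t=10: ready={A,B,C,D,E} → run E
t=11: ready={A,B,C,D,E} → run E
t=12: ready={A,B,C,D,E} → run E
t=13: ready={A,B,C,D,E} → run E
t=14: ready={A,B,C,D} → run C
t=15: ready={A,B,D} → run A
t=16: ready={A,B,D} → run A
t=17: ready={A,B,D} → run A
t=18: ready={A,B,D} → run A
t=19: ready={A,B,D} → run A
t=20: ready={A,B,D} → run A
t=21: ready={A,B,D} → run A
t=22: ready={A,B,D} → run A
t=23: ready={B,D} → run B
t=24: ready={B,D} → run B
t=25: ready={D} → run D
t=26: ready={D} → run D
t=27: ready={D} → run D
t=28: (idle)
t=29: (idle)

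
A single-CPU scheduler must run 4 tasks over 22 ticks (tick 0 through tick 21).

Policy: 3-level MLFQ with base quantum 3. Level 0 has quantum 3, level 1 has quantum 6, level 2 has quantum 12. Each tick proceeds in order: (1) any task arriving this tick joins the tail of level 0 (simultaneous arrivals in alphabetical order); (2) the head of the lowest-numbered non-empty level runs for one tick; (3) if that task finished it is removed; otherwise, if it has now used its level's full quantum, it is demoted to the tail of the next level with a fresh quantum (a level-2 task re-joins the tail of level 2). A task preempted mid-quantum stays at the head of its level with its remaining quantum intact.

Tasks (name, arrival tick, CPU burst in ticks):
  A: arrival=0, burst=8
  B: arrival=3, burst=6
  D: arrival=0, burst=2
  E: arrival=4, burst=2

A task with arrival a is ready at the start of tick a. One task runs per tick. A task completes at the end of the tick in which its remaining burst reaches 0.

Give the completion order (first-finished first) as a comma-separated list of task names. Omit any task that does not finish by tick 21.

t=0: L0/L1/L2 = AD/-/- → run A
t=1: L0/L1/L2 = AD/-/- → run A
t=2: L0/L1/L2 = AD/-/- → run A
t=3: L0/L1/L2 = DB/A/- → run D
t=4: L0/L1/L2 = DBE/A/- → run D
t=5: L0/L1/L2 = BE/A/- → run B
t=6: L0/L1/L2 = BE/A/- → run B
t=7: L0/L1/L2 = BE/A/- → run B
t=8: L0/L1/L2 = E/AB/- → run E
t=9: L0/L1/L2 = E/AB/- → run E
t=10: L0/L1/L2 = -/AB/- → run A
t=11: L0/L1/L2 = -/AB/- → run A
t=12: L0/L1/L2 = -/AB/- → run A
t=13: L0/L1/L2 = -/AB/- → run A
t=14: L0/L1/L2 = -/AB/- → run A
t=15: L0/L1/L2 = -/B/- → run B
t=16: L0/L1/L2 = -/B/- → run B
t=17: L0/L1/L2 = -/B/- → run B
t=18: (idle)
t=19: (idle)
t=20: (idle)
t=21: (idle)

completion order = D, E, A, B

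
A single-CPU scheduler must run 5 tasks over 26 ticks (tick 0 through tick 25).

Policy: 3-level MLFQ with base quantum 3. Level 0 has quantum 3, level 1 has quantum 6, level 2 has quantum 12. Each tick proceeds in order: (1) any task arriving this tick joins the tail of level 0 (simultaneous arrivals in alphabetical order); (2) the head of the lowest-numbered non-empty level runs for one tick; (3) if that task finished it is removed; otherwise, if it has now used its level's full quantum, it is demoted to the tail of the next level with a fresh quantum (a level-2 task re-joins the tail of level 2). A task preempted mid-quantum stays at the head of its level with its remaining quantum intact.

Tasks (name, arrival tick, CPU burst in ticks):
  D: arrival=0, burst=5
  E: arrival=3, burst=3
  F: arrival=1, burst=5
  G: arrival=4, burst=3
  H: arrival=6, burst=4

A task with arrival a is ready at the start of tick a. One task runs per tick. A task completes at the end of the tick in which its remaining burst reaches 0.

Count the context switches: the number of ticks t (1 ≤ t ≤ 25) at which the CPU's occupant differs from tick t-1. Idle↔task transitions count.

t=0: L0/L1/L2 = D/-/- → run D
t=1: L0/L1/L2 = DF/-/- → run D
t=2: L0/L1/L2 = DF/-/- → run D
t=3: L0/L1/L2 = FE/D/- → run F
t=4: L0/L1/L2 = FEG/D/- → run F
t=5: L0/L1/L2 = FEG/D/- → run F
t=6: L0/L1/L2 = EGH/DF/- → run E
t=7: L0/L1/L2 = EGH/DF/- → run E
t=8: L0/L1/L2 = EGH/DF/- → run E
t=9: L0/L1/L2 = GH/DF/- → run G
t=10: L0/L1/L2 = GH/DF/- → run G
t=11: L0/L1/L2 = GH/DF/- → run G
t=12: L0/L1/L2 = H/DF/- → run H
t=13: L0/L1/L2 = H/DF/- → run H
t=14: L0/L1/L2 = H/DF/- → run H
t=15: L0/L1/L2 = -/DFH/- → run D
t=16: L0/L1/L2 = -/DFH/- → run D
t=17: L0/L1/L2 = -/FH/- → run F
t=18: L0/L1/L2 = -/FH/- → run F
t=19: L0/L1/L2 = -/H/- → run H
t=20: (idle)
t=21: (idle)
t=22: (idle)
t=23: (idle)
t=24: (idle)
t=25: (idle)

context switches = 8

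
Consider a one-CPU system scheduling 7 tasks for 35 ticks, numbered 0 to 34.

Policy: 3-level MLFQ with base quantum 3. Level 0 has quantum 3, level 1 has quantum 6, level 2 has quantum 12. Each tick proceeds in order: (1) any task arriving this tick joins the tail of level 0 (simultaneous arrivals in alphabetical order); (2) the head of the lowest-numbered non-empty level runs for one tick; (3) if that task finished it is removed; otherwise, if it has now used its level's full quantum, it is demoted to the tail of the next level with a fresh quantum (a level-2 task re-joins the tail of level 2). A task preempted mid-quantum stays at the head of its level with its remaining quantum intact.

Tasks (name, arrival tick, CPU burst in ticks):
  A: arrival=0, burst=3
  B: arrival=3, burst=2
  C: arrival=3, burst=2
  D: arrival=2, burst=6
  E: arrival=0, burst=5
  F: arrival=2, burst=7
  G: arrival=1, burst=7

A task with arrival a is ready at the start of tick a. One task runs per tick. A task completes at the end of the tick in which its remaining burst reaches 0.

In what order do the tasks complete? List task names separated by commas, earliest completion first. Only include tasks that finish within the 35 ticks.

t=0: L0/L1/L2 = AE/-/- → run A
t=1: L0/L1/L2 = AEG/-/- → run A
t=2: L0/L1/L2 = AEGDF/-/- → run A
t=3: L0/L1/L2 = EGDFBC/-/- → run E
t=4: L0/L1/L2 = EGDFBC/-/- → run E
t=5: L0/L1/L2 = EGDFBC/-/- → run E
t=6: L0/L1/L2 = GDFBC/E/- → run G
t=7: L0/L1/L2 = GDFBC/E/- → run G
t=8: L0/L1/L2 = GDFBC/E/- → run G
t=9: L0/L1/L2 = DFBC/EG/- → run D
t=10: L0/L1/L2 = DFBC/EG/- → run D
t=11: L0/L1/L2 = DFBC/EG/- → run D
t=12: L0/L1/L2 = FBC/EGD/- → run F
t=13: L0/L1/L2 = FBC/EGD/- → run F
t=14: L0/L1/L2 = FBC/EGD/- → run F
t=15: L0/L1/L2 = BC/EGDF/- → run B
t=16: L0/L1/L2 = BC/EGDF/- → run B
t=17: L0/L1/L2 = C/EGDF/- → run C
t=18: L0/L1/L2 = C/EGDF/- → run C
t=19: L0/L1/L2 = -/EGDF/- → run E
t=20: L0/L1/L2 = -/EGDF/- → run E
t=21: L0/L1/L2 = -/GDF/- → run G
t=22: L0/L1/L2 = -/GDF/- → run G
t=23: L0/L1/L2 = -/GDF/- → run G
t=24: L0/L1/L2 = -/GDF/- → run G
t=25: L0/L1/L2 = -/DF/- → run D
t=26: L0/L1/L2 = -/DF/- → run D
t=27: L0/L1/L2 = -/DF/- → run D
t=28: L0/L1/L2 = -/F/- → run F
t=29: L0/L1/L2 = -/F/- → run F
t=30: L0/L1/L2 = -/F/- → run F
t=31: L0/L1/L2 = -/F/- → run F
t=32: (idle)
t=33: (idle)
t=34: (idle)

completion order = A, B, C, E, G, D, F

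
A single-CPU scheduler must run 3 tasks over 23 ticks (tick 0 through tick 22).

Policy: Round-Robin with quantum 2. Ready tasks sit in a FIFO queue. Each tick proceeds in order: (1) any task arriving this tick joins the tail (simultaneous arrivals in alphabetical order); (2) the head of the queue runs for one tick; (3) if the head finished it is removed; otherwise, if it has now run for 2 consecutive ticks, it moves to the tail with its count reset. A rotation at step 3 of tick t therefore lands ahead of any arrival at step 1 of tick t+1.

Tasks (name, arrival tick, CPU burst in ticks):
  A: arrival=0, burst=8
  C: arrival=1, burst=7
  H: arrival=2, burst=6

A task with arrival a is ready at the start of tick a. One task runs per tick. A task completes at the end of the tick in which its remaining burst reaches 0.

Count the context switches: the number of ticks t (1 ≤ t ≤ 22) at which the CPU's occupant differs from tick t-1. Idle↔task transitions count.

t=0: queue=[A] q_used=0 → run A
t=1: queue=[A,C] q_used=1 → run A
t=2: queue=[C,A,H] q_used=0 → run C
t=3: queue=[C,A,H] q_used=1 → run C
t=4: queue=[A,H,C] q_used=0 → run A
t=5: queue=[A,H,C] q_used=1 → run A
t=6: queue=[H,C,A] q_used=0 → run H
t=7: queue=[H,C,A] q_used=1 → run H
t=8: queue=[C,A,H] q_used=0 → run C
t=9: queue=[C,A,H] q_used=1 → run C
t=10: queue=[A,H,C] q_used=0 → run A
t=11: queue=[A,H,C] q_used=1 → run A
t=12: queue=[H,C,A] q_used=0 → run H
t=13: queue=[H,C,A] q_used=1 → run H
t=14: queue=[C,A,H] q_used=0 → run C
t=15: queue=[C,A,H] q_used=1 → run C
t=16: queue=[A,H,C] q_used=0 → run A
t=17: queue=[A,H,C] q_used=1 → run A
t=18: queue=[H,C] q_used=0 → run H
t=19: queue=[H,C] q_used=1 → run H
t=20: queue=[C] q_used=0 → run C
t=21: (idle)
t=22: (idle)

context switches = 11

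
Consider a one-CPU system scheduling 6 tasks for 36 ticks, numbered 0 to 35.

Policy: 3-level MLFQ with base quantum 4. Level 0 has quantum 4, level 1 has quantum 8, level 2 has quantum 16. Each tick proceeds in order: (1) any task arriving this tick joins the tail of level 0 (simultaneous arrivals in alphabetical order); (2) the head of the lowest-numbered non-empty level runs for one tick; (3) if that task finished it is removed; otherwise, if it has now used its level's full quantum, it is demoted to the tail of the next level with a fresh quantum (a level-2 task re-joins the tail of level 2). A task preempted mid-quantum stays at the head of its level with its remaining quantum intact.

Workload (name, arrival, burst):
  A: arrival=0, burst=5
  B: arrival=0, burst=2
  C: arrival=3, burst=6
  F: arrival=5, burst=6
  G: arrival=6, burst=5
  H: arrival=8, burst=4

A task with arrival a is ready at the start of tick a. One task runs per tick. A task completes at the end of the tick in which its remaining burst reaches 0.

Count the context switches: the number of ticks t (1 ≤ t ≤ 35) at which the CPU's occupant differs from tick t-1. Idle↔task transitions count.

t=0: L0/L1/L2 = AB/-/- → run A
t=1: L0/L1/L2 = AB/-/- → run A
t=2: L0/L1/L2 = AB/-/- → run A
t=3: L0/L1/L2 = ABC/-/- → run A
t=4: L0/L1/L2 = BC/A/- → run B
t=5: L0/L1/L2 = BCF/A/- → run B
t=6: L0/L1/L2 = CFG/A/- → run C
t=7: L0/L1/L2 = CFG/A/- → run C
t=8: L0/L1/L2 = CFGH/A/- → run C
t=9: L0/L1/L2 = CFGH/A/- → run C
t=10: L0/L1/L2 = FGH/AC/- → run F
t=11: L0/L1/L2 = FGH/AC/- → run F
t=12: L0/L1/L2 = FGH/AC/- → run F
t=13: L0/L1/L2 = FGH/AC/- → run F
t=14: L0/L1/L2 = GH/ACF/- → run G
t=15: L0/L1/L2 = GH/ACF/- → run G
t=16: L0/L1/L2 = GH/ACF/- → run G
t=17: L0/L1/L2 = GH/ACF/- → run G
t=18: L0/L1/L2 = H/ACFG/- → run H
t=19: L0/L1/L2 = H/ACFG/- → run H
t=20: L0/L1/L2 = H/ACFG/- → run H
t=21: L0/L1/L2 = H/ACFG/- → run H
t=22: L0/L1/L2 = -/ACFG/- → run A
t=23: L0/L1/L2 = -/CFG/- → run C
t=24: L0/L1/L2 = -/CFG/- → run C
t=25: L0/L1/L2 = -/FG/- → run F
t=26: L0/L1/L2 = -/FG/- → run F
t=27: L0/L1/L2 = -/G/- → run G
t=28: (idle)
t=29: (idle)
t=30: (idle)
t=31: (idle)
t=32: (idle)
t=33: (idle)
t=34: (idle)
t=35: (idle)

context switches = 10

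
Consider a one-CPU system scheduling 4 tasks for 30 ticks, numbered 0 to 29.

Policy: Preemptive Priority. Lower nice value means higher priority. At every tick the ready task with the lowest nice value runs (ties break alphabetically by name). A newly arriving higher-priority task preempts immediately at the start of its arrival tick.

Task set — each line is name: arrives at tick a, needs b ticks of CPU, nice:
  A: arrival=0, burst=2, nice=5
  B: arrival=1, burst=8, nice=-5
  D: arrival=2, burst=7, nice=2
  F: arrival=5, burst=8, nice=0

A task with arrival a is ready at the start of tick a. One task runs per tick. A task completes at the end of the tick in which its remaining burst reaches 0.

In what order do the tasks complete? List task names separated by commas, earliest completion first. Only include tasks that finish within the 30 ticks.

t=0: ready={A} → run A
t=1: ready={A,B} → run B
t=2: ready={A,B,D} → run B
t=3: ready={A,B,D} → run B
t=4: ready={A,B,D} → run B
t=5: ready={A,B,D,F} → run B
t=6: ready={A,B,D,F} → run B
t=7: ready={A,B,D,F} → run B
t=8: ready={A,B,D,F} → run B
t=9: ready={A,D,F} → run F
t=10: ready={A,D,F} → run F
t=11: ready={A,D,F} → run F
t=12: ready={A,D,F} → run F
t=13: ready={A,D,F} → run F
t=14: ready={A,D,F} → run F
t=15: ready={A,D,F} → run F
t=16: ready={A,D,F} → run F
t=17: ready={A,D} → run D
t=18: ready={A,D} → run D
t=19: ready={A,D} → run D
t=20: ready={A,D} → run D
t=21: ready={A,D} → run D
t=22: ready={A,D} → run D
t=23: ready={A,D} → run D
t=24: ready={A} → run A
t=25: (idle)
t=26: (idle)
t=27: (idle)
t=28: (idle)
t=29: (idle)

completion order = B, F, D, A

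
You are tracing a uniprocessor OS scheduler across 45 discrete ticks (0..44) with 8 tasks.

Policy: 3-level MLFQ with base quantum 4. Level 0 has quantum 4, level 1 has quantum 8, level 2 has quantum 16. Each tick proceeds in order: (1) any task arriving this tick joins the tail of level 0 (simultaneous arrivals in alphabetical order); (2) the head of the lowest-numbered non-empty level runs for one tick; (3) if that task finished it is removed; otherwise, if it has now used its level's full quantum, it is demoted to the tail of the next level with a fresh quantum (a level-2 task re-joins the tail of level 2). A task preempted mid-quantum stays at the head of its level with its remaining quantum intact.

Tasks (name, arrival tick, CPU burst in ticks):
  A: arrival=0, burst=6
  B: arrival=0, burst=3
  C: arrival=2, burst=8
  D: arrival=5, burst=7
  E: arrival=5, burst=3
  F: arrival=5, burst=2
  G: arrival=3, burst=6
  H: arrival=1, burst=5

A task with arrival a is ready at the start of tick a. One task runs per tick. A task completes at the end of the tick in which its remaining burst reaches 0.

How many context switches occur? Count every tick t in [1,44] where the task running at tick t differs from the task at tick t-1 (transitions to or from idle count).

context switches = 13

t=0: L0/L1/L2 = AB/-/- → run A
t=1: L0/L1/L2 = ABH/-/- → run A
t=2: L0/L1/L2 = ABHC/-/- → run A
t=3: L0/L1/L2 = ABHCG/-/- → run A
t=4: L0/L1/L2 = BHCG/A/- → run B
t=5: L0/L1/L2 = BHCGDEF/A/- → run B
t=6: L0/L1/L2 = BHCGDEF/A/- → run B
t=7: L0/L1/L2 = HCGDEF/A/- → run H
t=8: L0/L1/L2 = HCGDEF/A/- → run H
t=9: L0/L1/L2 = HCGDEF/A/- → run H
t=10: L0/L1/L2 = HCGDEF/A/- → run H
t=11: L0/L1/L2 = CGDEF/AH/- → run C
t=12: L0/L1/L2 = CGDEF/AH/- → run C
t=13: L0/L1/L2 = CGDEF/AH/- → run C
t=14: L0/L1/L2 = CGDEF/AH/- → run C
t=15: L0/L1/L2 = GDEF/AHC/- → run G
t=16: L0/L1/L2 = GDEF/AHC/- → run G
t=17: L0/L1/L2 = GDEF/AHC/- → run G
t=18: L0/L1/L2 = GDEF/AHC/- → run G
t=19: L0/L1/L2 = DEF/AHCG/- → run D
t=20: L0/L1/L2 = DEF/AHCG/- → run D
t=21: L0/L1/L2 = DEF/AHCG/- → run D
t=22: L0/L1/L2 = DEF/AHCG/- → run D
t=23: L0/L1/L2 = EF/AHCGD/- → run E
t=24: L0/L1/L2 = EF/AHCGD/- → run E
t=25: L0/L1/L2 = EF/AHCGD/- → run E
t=26: L0/L1/L2 = F/AHCGD/- → run F
t=27: L0/L1/L2 = F/AHCGD/- → run F
t=28: L0/L1/L2 = -/AHCGD/- → run A
t=29: L0/L1/L2 = -/AHCGD/- → run A
t=30: L0/L1/L2 = -/HCGD/- → run H
t=31: L0/L1/L2 = -/CGD/- → run C
t=32: L0/L1/L2 = -/CGD/- → run C
t=33: L0/L1/L2 = -/CGD/- → run C
t=34: L0/L1/L2 = -/CGD/- → run C
t=35: L0/L1/L2 = -/GD/- → run G
t=36: L0/L1/L2 = -/GD/- → run G
t=37: L0/L1/L2 = -/D/- → run D
t=38: L0/L1/L2 = -/D/- → run D
t=39: L0/L1/L2 = -/D/- → run D
t=40: (idle)
t=41: (idle)
t=42: (idle)
t=43: (idle)
t=44: (idle)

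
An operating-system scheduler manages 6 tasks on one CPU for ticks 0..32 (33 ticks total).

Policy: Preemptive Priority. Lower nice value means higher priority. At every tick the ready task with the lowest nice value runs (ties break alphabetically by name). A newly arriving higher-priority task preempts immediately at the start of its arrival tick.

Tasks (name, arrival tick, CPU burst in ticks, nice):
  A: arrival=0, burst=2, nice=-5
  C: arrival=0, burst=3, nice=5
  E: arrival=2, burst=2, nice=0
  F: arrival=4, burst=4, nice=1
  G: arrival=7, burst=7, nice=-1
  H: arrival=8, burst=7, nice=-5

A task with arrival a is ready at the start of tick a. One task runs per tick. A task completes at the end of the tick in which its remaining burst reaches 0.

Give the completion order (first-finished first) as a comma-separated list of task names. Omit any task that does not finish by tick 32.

completion order = A, E, H, G, F, C

t=0: ready={A,C} → run A
t=1: ready={A,C} → run A
t=2: ready={C,E} → run E
t=3: ready={C,E} → run E
t=4: ready={C,F} → run F
t=5: ready={C,F} → run F
t=6: ready={C,F} → run F
t=7: ready={C,F,G} → run G
t=8: ready={C,F,G,H} → run H
t=9: ready={C,F,G,H} → run H
t=10: ready={C,F,G,H} → run H
t=11: ready={C,F,G,H} → run H
t=12: ready={C,F,G,H} → run H
t=13: ready={C,F,G,H} → run H
t=14: ready={C,F,G,H} → run H
t=15: ready={C,F,G} → run G
t=16: ready={C,F,G} → run G
t=17: ready={C,F,G} → run G
t=18: ready={C,F,G} → run G
t=19: ready={C,F,G} → run G
t=20: ready={C,F,G} → run G
t=21: ready={C,F} → run F
t=22: ready={C} → run C
t=23: ready={C} → run C
t=24: ready={C} → run C
t=25: (idle)
t=26: (idle)
t=27: (idle)
t=28: (idle)
t=29: (idle)
t=30: (idle)
t=31: (idle)
t=32: (idle)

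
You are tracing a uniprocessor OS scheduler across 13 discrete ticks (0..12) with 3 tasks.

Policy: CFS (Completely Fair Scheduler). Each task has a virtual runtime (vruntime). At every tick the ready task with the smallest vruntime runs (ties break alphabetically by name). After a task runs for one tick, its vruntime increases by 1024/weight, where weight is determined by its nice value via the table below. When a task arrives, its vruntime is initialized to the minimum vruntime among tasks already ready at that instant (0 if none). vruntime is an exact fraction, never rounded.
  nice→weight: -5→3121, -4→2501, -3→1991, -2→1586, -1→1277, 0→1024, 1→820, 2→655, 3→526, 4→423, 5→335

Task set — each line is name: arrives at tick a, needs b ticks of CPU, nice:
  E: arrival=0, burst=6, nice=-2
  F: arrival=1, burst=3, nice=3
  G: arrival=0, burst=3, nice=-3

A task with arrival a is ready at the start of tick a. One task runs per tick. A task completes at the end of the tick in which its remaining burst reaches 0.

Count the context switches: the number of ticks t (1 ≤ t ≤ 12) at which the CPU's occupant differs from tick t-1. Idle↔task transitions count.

t=0: vr[E=0 G=0] → run E
t=1: vr[E=512/793 F=0 G=0] → run F
t=2: vr[E=512/793 F=512/263 G=0] → run G
t=3: vr[E=512/793 F=512/263 G=1024/1991] → run G
t=4: vr[E=512/793 F=512/263 G=2048/1991] → run E
t=5: vr[E=1024/793 F=512/263 G=2048/1991] → run G
t=6: vr[E=1024/793 F=512/263] → run E
t=7: vr[E=1536/793 F=512/263] → run E
t=8: vr[E=2048/793 F=512/263] → run F
t=9: vr[E=2048/793 F=1024/263] → run E
t=10: vr[E=2560/793 F=1024/263] → run E
t=11: vr[F=1024/263] → run F
t=12: (idle)

context switches = 9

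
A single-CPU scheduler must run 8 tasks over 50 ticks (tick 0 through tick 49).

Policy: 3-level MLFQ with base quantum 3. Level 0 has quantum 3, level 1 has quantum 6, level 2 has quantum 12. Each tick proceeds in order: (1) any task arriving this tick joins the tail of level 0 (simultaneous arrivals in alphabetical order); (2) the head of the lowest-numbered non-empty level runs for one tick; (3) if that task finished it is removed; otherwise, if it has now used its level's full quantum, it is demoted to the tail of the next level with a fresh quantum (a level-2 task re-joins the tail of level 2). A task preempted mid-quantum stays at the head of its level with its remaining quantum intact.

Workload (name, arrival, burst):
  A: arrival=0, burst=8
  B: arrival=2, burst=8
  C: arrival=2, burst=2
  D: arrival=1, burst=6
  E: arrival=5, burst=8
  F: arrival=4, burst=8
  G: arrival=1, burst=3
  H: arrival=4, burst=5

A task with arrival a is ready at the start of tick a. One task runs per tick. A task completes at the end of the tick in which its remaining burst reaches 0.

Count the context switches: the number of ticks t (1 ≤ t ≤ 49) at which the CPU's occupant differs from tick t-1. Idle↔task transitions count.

context switches = 14

t=0: L0/L1/L2 = A/-/- → run A
t=1: L0/L1/L2 = ADG/-/- → run A
t=2: L0/L1/L2 = ADGBC/-/- → run A
t=3: L0/L1/L2 = DGBC/A/- → run D
t=4: L0/L1/L2 = DGBCFH/A/- → run D
t=5: L0/L1/L2 = DGBCFHE/A/- → run D
t=6: L0/L1/L2 = GBCFHE/AD/- → run G
t=7: L0/L1/L2 = GBCFHE/AD/- → run G
t=8: L0/L1/L2 = GBCFHE/AD/- → run G
t=9: L0/L1/L2 = BCFHE/AD/- → run B
t=10: L0/L1/L2 = BCFHE/AD/- → run B
t=11: L0/L1/L2 = BCFHE/AD/- → run B
t=12: L0/L1/L2 = CFHE/ADB/- → run C
t=13: L0/L1/L2 = CFHE/ADB/- → run C
t=14: L0/L1/L2 = FHE/ADB/- → run F
t=15: L0/L1/L2 = FHE/ADB/- → run F
t=16: L0/L1/L2 = FHE/ADB/- → run F
t=17: L0/L1/L2 = HE/ADBF/- → run H
t=18: L0/L1/L2 = HE/ADBF/- → run H
t=19: L0/L1/L2 = HE/ADBF/- → run H
t=20: L0/L1/L2 = E/ADBFH/- → run E
t=21: L0/L1/L2 = E/ADBFH/- → run E
t=22: L0/L1/L2 = E/ADBFH/- → run E
t=23: L0/L1/L2 = -/ADBFHE/- → run A
t=24: L0/L1/L2 = -/ADBFHE/- → run A
t=25: L0/L1/L2 = -/ADBFHE/- → run A
t=26: L0/L1/L2 = -/ADBFHE/- → run A
t=27: L0/L1/L2 = -/ADBFHE/- → run A
t=28: L0/L1/L2 = -/DBFHE/- → run D
t=29: L0/L1/L2 = -/DBFHE/- → run D
t=30: L0/L1/L2 = -/DBFHE/- → run D
t=31: L0/L1/L2 = -/BFHE/- → run B
t=32: L0/L1/L2 = -/BFHE/- → run B
t=33: L0/L1/L2 = -/BFHE/- → run B
t=34: L0/L1/L2 = -/BFHE/- → run B
t=35: L0/L1/L2 = -/BFHE/- → run B
t=36: L0/L1/L2 = -/FHE/- → run F
t=37: L0/L1/L2 = -/FHE/- → run F
t=38: L0/L1/L2 = -/FHE/- → run F
t=39: L0/L1/L2 = -/FHE/- → run F
t=40: L0/L1/L2 = -/FHE/- → run F
t=41: L0/L1/L2 = -/HE/- → run H
t=42: L0/L1/L2 = -/HE/- → run H
t=43: L0/L1/L2 = -/E/- → run E
t=44: L0/L1/L2 = -/E/- → run E
t=45: L0/L1/L2 = -/E/- → run E
t=46: L0/L1/L2 = -/E/- → run E
t=47: L0/L1/L2 = -/E/- → run E
t=48: (idle)
t=49: (idle)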